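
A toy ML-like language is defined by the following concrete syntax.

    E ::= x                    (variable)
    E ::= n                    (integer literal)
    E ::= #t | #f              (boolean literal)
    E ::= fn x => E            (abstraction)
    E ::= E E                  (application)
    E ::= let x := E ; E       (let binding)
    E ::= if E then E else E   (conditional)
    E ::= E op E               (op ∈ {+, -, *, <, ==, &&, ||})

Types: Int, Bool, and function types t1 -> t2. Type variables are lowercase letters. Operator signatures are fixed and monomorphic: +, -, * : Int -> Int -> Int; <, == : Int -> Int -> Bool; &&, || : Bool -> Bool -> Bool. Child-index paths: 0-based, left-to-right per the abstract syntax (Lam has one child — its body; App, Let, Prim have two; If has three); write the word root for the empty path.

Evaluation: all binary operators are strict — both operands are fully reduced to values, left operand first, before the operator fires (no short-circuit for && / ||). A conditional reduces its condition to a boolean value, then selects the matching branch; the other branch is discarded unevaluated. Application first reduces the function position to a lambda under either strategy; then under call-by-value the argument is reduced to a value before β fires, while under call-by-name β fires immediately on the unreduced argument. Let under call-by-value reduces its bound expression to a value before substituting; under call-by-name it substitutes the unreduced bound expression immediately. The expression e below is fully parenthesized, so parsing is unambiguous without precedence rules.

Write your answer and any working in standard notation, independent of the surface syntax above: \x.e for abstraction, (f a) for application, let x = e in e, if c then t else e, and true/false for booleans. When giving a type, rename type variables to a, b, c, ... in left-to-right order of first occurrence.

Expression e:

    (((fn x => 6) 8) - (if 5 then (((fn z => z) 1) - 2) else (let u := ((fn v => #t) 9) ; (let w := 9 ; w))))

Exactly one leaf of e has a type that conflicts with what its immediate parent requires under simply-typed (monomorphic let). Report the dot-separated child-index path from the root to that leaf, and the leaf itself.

Answer: 1.0 : 5

Trace:
\x._ : a -> Int
  unify a -> Int ~ Int -> b
  unify a ~ Int
  unify Int ~ b
_ _ : Int
  unify Int ~ Int
  unify Int ~ Bool
  FAIL: mismatch Int ~ Bool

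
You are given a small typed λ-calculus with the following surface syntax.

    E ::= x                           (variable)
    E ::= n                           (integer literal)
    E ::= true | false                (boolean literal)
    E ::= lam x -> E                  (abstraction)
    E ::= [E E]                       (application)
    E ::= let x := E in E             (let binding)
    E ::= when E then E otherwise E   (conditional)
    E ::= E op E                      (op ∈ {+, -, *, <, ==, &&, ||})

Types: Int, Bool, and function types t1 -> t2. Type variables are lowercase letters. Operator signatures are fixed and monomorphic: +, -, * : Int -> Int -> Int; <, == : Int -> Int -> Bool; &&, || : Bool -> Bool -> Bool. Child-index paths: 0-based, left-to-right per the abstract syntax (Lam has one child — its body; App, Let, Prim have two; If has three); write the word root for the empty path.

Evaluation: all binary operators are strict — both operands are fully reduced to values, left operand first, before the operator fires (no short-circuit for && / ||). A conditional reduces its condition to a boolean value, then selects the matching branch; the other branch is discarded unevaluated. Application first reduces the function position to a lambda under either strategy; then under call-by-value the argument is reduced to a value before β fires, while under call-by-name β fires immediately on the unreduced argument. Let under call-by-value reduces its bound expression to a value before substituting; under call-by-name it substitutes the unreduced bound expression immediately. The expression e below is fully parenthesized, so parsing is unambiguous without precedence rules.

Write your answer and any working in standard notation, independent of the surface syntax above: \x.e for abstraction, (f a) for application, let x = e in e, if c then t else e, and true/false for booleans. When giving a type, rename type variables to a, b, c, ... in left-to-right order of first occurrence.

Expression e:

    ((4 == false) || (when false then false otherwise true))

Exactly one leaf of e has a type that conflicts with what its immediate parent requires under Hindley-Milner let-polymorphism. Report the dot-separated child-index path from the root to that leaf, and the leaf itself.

Trace:
  unify Int ~ Int
  unify Bool ~ Int
  FAIL: mismatch Bool ~ Int

Answer: 0.1 : false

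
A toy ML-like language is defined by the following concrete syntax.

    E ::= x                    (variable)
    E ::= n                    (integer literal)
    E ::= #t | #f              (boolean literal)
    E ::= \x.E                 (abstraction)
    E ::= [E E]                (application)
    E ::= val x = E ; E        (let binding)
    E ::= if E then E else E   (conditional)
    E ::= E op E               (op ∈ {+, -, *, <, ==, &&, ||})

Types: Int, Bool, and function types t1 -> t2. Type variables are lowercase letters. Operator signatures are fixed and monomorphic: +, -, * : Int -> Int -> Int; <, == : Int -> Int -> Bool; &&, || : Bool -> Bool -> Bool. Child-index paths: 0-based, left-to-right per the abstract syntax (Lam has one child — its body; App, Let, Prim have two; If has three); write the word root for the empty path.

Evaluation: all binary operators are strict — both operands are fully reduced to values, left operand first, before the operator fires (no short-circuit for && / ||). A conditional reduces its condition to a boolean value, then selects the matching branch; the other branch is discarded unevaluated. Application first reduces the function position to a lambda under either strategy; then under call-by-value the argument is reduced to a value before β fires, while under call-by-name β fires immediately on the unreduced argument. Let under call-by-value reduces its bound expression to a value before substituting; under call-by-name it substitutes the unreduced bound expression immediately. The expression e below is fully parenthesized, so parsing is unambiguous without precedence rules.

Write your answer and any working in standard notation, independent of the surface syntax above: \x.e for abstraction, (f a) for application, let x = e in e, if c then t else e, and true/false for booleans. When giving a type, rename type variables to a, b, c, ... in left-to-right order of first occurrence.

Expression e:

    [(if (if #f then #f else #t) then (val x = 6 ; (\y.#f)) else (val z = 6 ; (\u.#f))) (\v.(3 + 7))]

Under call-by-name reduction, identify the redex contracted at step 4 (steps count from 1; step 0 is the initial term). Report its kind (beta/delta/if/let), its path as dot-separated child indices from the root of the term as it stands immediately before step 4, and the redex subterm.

Answer: beta at root : ((\y.false) (\v.(3 + 7)))

Trace:
step 0: ((if (if false then false else true) then (let x = 6 in (\y.false)) else (let z = 6 in (\u.false))) (\v.(3 + 7)))
step 1: [if@0.0] ((if true then (let x = 6 in (\y.false)) else (let z = 6 in (\u.false))) (\v.(3 + 7)))
step 2: [if@0] ((let x = 6 in (\y.false)) (\v.(3 + 7)))
step 3: [let@0] ((\y.false) (\v.(3 + 7)))
step 4: [beta@root] false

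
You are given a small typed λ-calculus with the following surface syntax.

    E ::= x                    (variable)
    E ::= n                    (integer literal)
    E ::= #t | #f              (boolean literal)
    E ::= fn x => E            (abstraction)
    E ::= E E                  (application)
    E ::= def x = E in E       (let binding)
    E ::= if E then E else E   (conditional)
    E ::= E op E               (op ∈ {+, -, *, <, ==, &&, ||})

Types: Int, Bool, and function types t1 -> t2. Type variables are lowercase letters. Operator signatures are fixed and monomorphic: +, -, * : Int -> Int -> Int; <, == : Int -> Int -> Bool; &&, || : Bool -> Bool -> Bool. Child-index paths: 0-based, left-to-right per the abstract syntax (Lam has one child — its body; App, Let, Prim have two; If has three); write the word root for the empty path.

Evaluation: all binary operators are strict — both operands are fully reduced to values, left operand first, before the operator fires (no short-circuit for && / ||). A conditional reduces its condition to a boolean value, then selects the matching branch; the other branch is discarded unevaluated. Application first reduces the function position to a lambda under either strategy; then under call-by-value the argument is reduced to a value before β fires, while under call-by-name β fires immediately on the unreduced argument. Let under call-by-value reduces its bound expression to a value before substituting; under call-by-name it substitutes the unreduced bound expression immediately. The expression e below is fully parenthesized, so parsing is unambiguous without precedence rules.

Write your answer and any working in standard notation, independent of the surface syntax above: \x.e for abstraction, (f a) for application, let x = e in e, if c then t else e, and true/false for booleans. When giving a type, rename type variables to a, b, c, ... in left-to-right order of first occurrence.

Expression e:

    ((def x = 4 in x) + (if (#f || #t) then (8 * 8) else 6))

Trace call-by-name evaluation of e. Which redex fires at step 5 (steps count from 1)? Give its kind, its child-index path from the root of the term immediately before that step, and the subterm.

Trace:
step 0: ((let x = 4 in x) + (if (false || true) then (8 * 8) else 6))
step 1: [let@0] (4 + (if (false || true) then (8 * 8) else 6))
step 2: [delta@1.0] (4 + (if true then (8 * 8) else 6))
step 3: [if@1] (4 + (8 * 8))
step 4: [delta@1] (4 + 64)
step 5: [delta@root] 68

Answer: delta at root : (4 + 64)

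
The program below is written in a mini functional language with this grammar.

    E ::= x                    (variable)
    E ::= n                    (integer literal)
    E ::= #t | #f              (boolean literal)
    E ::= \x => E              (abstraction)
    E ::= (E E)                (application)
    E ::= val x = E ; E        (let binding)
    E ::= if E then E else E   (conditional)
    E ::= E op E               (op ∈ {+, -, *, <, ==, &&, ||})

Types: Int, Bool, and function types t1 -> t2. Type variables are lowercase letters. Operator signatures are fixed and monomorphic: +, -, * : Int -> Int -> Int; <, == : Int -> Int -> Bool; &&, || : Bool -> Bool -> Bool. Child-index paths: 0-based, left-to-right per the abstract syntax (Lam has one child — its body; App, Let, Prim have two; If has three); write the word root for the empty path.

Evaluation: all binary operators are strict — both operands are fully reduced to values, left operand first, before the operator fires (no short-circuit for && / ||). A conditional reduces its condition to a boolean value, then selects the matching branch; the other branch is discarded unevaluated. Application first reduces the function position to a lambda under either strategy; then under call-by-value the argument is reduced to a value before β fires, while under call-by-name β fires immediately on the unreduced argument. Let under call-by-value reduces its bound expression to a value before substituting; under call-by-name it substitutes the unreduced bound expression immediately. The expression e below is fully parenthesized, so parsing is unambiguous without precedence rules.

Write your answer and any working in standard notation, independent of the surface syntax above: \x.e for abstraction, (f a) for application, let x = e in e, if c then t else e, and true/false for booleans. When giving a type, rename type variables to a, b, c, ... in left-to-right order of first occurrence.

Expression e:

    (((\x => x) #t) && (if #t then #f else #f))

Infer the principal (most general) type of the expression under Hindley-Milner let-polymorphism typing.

Trace:
x : a
\x._ : a -> a
  unify a -> a ~ Bool -> b
  unify a ~ Bool
  unify Bool ~ b
_ _ : Bool
  unify Bool ~ Bool
  unify Bool ~ Bool
  unify Bool ~ Bool
  unify Bool ~ Bool

Answer: Bool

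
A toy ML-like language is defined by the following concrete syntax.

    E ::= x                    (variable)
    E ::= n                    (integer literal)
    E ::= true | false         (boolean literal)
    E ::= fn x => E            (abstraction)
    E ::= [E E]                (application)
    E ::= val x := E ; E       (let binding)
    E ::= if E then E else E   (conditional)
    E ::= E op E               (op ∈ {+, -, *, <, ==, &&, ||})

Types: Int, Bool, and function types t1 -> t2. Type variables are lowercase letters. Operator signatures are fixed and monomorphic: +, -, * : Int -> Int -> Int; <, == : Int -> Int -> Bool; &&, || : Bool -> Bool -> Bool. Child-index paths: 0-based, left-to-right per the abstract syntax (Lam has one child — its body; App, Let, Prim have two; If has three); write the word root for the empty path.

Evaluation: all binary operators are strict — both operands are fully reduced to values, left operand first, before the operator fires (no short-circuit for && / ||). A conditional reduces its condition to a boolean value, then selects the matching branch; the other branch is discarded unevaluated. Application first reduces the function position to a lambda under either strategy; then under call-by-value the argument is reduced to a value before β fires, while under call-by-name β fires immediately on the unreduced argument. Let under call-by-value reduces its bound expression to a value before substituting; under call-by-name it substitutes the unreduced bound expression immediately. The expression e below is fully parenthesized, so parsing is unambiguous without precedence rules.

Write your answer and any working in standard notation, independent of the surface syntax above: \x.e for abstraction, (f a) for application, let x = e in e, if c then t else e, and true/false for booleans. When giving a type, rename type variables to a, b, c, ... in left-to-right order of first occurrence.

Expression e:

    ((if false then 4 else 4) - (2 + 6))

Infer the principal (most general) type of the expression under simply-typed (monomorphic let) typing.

Trace:
  unify Bool ~ Bool
  unify Int ~ Int
  unify Int ~ Int
  unify Int ~ Int
  unify Int ~ Int
  unify Int ~ Int

Answer: Int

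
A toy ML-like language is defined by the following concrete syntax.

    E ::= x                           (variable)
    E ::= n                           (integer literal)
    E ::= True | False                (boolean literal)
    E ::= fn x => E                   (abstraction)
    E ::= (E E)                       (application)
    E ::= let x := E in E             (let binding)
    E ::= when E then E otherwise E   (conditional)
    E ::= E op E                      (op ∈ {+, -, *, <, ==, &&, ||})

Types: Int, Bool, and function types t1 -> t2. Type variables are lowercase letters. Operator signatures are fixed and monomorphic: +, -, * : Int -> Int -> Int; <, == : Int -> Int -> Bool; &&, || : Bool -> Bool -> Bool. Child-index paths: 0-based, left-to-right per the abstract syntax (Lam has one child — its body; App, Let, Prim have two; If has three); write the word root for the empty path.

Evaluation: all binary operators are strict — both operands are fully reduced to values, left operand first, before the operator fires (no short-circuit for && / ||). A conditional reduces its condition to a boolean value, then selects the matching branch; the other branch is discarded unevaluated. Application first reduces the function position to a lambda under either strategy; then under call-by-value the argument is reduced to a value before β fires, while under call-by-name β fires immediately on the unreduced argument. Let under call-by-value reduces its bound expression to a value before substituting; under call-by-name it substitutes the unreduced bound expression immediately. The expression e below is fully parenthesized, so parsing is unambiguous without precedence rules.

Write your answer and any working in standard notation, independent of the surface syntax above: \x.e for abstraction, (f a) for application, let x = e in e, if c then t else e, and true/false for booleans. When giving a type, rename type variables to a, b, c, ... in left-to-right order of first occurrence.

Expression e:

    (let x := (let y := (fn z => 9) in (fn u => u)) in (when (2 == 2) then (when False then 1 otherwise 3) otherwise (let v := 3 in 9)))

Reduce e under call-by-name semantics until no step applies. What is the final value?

Answer: 3

Derivation:
step 0: (let x = (let y = (\z.9) in (\u.u)) in (if (2 == 2) then (if false then 1 else 3) else (let v = 3 in 9)))
step 1: [let@root] (if (2 == 2) then (if false then 1 else 3) else (let v = 3 in 9))
step 2: [delta@0] (if true then (if false then 1 else 3) else (let v = 3 in 9))
step 3: [if@root] (if false then 1 else 3)
step 4: [if@root] 3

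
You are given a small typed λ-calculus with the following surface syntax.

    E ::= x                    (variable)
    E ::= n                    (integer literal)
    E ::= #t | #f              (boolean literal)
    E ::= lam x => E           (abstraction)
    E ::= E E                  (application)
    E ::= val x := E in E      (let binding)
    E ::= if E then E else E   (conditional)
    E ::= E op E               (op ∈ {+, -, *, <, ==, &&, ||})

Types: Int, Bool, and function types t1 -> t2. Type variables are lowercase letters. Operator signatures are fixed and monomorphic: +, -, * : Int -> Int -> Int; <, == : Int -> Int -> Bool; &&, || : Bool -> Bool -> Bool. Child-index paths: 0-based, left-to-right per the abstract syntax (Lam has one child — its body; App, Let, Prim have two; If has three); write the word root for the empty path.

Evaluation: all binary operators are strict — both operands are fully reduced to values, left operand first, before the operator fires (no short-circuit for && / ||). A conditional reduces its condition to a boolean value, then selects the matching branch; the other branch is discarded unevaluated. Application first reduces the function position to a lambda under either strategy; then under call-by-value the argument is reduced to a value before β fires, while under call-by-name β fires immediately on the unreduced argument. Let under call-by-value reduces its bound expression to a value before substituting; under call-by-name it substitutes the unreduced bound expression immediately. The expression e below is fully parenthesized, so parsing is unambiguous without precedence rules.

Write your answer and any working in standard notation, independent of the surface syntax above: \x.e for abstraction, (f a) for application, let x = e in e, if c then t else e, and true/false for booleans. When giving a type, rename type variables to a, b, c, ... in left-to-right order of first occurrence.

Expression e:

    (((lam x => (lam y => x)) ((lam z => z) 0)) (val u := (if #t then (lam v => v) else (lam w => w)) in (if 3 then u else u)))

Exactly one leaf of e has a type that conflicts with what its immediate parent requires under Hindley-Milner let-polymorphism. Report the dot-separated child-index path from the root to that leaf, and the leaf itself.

Derivation:
x : a
\y._ : b -> a
\x._ : a -> b -> a
z : c
\z._ : c -> c
  unify c -> c ~ Int -> d
  unify c ~ Int
  unify Int ~ d
_ _ : Int
  unify a -> b -> a ~ Int -> e
  unify a ~ Int
  unify b -> Int ~ e
_ _ : b -> Int
  unify Bool ~ Bool
v : f
\v._ : f -> f
w : g
\w._ : g -> g
  unify f -> f ~ g -> g
  unify f ~ g
  unify g ~ g
let u : forall. g -> g
  unify Int ~ Bool
  FAIL: mismatch Int ~ Bool

Answer: 1.1.0 : 3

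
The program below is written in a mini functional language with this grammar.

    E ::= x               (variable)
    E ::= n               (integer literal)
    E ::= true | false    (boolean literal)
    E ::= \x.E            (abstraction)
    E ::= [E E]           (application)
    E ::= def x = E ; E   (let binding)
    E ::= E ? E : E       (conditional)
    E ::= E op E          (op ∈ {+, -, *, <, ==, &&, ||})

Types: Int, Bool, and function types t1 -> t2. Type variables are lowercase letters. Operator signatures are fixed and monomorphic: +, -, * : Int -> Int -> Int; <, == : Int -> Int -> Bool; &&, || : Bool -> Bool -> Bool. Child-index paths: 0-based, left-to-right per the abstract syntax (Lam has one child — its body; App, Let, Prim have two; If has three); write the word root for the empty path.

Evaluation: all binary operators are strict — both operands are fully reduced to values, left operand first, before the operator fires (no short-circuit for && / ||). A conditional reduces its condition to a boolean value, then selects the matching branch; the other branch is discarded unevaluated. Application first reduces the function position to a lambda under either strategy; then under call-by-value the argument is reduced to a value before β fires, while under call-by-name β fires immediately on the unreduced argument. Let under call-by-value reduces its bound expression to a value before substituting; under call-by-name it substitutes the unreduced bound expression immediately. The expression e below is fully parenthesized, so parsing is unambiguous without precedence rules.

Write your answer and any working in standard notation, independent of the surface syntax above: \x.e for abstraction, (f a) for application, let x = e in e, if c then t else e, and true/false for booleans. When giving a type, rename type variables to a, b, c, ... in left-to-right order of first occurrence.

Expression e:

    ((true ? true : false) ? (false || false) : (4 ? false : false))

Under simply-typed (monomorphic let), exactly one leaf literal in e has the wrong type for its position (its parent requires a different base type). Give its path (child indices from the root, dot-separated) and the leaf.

Answer: 2.0 : 4

Derivation:
  unify Bool ~ Bool
  unify Bool ~ Bool
  unify Bool ~ Bool
  unify Bool ~ Bool
  unify Bool ~ Bool
  unify Int ~ Bool
  FAIL: mismatch Int ~ Bool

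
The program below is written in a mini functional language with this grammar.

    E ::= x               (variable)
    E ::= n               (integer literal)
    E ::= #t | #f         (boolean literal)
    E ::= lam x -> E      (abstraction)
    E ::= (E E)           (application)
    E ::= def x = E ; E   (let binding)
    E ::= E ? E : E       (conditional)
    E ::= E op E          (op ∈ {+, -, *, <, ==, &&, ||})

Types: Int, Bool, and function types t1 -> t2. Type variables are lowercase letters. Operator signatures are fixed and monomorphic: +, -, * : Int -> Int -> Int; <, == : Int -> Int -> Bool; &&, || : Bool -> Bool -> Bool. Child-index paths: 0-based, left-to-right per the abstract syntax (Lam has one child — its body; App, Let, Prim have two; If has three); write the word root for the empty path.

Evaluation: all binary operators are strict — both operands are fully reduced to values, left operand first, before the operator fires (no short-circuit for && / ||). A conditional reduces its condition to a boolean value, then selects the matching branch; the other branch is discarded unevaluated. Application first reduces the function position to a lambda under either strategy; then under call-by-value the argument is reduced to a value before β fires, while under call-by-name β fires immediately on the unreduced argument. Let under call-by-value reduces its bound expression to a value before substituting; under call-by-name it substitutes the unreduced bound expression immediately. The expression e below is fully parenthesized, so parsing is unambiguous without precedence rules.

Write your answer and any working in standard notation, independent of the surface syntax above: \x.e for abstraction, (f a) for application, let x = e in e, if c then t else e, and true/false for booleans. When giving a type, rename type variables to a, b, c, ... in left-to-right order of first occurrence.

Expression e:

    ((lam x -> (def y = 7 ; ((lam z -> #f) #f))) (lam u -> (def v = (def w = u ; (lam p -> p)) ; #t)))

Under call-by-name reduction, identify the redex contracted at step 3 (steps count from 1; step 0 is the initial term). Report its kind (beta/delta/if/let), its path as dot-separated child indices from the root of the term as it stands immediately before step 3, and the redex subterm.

Derivation:
step 0: ((\x.(let y = 7 in ((\z.false) false))) (\u.(let v = (let w = u in (\p.p)) in true)))
step 1: [beta@root] (let y = 7 in ((\z.false) false))
step 2: [let@root] ((\z.false) false)
step 3: [beta@root] false

Answer: beta at root : ((\z.false) false)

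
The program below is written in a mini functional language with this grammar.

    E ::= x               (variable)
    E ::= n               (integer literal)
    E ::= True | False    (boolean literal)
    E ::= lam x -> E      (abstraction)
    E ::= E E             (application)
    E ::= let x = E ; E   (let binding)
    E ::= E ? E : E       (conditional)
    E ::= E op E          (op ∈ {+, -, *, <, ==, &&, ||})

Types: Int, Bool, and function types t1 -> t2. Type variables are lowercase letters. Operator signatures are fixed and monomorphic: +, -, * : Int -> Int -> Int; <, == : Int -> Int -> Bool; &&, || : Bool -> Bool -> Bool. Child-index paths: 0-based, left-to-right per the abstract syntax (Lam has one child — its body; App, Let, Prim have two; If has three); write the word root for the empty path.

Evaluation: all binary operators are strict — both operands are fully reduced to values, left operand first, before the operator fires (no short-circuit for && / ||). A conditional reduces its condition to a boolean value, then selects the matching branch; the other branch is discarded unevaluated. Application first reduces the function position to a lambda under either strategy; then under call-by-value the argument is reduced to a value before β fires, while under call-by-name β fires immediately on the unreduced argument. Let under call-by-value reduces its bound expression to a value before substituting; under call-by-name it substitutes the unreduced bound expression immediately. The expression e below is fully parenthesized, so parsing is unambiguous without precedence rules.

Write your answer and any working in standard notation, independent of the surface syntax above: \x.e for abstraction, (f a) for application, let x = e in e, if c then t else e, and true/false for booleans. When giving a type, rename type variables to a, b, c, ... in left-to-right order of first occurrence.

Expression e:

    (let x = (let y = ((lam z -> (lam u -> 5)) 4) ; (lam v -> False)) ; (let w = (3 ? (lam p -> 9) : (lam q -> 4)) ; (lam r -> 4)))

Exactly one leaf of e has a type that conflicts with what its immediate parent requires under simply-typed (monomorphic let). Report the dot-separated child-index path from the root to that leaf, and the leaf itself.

Trace:
\u._ : b -> Int
\z._ : a -> b -> Int
  unify a -> b -> Int ~ Int -> c
  unify a ~ Int
  unify b -> Int ~ c
_ _ : b -> Int
let y : b -> Int
\v._ : d -> Bool
let x : d -> Bool
  unify Int ~ Bool
  FAIL: mismatch Int ~ Bool

Answer: 1.0.0 : 3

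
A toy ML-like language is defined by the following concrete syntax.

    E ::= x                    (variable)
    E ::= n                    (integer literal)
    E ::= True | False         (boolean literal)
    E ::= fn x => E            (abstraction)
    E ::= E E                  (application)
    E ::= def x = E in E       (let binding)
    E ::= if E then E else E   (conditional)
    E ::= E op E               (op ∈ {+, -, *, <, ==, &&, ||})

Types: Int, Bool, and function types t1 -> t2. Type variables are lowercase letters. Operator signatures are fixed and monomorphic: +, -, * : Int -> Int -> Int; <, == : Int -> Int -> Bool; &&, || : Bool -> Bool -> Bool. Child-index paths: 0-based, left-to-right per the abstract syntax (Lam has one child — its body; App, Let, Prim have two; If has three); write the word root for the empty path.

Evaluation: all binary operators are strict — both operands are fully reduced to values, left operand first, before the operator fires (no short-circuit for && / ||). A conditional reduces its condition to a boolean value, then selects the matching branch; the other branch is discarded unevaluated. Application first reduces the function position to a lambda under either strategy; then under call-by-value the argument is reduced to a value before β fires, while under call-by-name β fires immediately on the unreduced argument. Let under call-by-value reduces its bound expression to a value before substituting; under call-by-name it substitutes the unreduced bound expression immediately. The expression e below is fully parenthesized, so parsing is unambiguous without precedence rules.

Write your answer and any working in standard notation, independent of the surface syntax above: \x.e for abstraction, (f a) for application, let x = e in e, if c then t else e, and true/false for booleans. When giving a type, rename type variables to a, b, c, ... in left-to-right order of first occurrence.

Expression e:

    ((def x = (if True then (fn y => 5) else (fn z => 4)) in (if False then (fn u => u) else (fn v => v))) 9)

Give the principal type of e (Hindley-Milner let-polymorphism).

Answer: Int

Trace:
  unify Bool ~ Bool
\y._ : a -> Int
\z._ : b -> Int
  unify a -> Int ~ b -> Int
  unify a ~ b
  unify Int ~ Int
let x : forall. b -> Int
  unify Bool ~ Bool
u : c
\u._ : c -> c
v : d
\v._ : d -> d
  unify c -> c ~ d -> d
  unify c ~ d
  unify d ~ d
  unify d -> d ~ Int -> e
  unify d ~ Int
  unify Int ~ e
_ _ : Int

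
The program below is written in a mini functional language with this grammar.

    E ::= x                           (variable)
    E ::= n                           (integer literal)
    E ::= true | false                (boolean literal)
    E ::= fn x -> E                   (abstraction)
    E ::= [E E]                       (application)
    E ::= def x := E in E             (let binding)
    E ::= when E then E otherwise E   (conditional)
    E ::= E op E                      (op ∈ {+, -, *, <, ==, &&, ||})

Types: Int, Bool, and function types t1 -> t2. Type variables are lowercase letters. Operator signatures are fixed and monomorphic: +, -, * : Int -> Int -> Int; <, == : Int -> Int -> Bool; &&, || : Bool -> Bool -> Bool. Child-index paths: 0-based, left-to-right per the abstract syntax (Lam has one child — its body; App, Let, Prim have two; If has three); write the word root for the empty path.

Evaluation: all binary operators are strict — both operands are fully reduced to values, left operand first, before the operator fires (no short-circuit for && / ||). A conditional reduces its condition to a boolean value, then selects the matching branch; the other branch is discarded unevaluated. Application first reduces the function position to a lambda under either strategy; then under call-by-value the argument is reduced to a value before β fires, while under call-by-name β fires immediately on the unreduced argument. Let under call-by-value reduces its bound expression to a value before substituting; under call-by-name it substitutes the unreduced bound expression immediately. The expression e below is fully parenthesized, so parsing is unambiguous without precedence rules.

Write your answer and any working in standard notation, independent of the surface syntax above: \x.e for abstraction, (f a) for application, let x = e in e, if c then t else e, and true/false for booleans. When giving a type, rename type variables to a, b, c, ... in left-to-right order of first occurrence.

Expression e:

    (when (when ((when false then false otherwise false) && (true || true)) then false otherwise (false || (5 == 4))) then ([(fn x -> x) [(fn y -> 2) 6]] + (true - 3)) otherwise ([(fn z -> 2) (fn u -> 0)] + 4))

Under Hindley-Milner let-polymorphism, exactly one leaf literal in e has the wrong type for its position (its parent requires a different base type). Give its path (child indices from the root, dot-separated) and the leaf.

Answer: 1.1.0 : true

Derivation:
  unify Bool ~ Bool
  unify Bool ~ Bool
  unify Bool ~ Bool
  unify Bool ~ Bool
  unify Bool ~ Bool
  unify Bool ~ Bool
  unify Bool ~ Bool
  unify Bool ~ Bool
  unify Int ~ Int
  unify Int ~ Int
  unify Bool ~ Bool
  unify Bool ~ Bool
  unify Bool ~ Bool
x : a
\x._ : a -> a
\y._ : b -> Int
  unify b -> Int ~ Int -> c
  unify b ~ Int
  unify Int ~ c
_ _ : Int
  unify a -> a ~ Int -> d
  unify a ~ Int
  unify Int ~ d
_ _ : Int
  unify Int ~ Int
  unify Bool ~ Int
  FAIL: mismatch Bool ~ Int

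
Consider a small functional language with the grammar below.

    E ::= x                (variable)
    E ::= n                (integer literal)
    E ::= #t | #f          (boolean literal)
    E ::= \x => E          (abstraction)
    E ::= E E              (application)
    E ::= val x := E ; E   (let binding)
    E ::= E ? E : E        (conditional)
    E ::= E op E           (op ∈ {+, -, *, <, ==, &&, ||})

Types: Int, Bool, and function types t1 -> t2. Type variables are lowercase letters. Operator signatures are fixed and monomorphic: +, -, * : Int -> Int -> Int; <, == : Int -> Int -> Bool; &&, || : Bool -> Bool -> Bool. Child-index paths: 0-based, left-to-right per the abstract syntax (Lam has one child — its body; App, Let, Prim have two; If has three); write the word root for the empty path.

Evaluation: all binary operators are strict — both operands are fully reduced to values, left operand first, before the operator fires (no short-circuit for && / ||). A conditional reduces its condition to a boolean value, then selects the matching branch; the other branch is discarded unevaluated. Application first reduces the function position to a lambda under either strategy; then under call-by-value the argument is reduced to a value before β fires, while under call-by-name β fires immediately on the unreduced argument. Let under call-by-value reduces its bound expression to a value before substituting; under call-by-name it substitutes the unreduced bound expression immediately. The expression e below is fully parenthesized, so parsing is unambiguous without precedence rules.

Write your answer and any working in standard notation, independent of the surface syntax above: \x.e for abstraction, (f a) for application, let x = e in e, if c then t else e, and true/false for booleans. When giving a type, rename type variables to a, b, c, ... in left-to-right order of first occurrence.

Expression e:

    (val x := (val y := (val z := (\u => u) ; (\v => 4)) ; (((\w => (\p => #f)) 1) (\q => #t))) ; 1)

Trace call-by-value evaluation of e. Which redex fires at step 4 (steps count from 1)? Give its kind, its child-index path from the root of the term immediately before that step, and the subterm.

Answer: beta at 0 : ((\p.false) (\q.true))

Working:
step 0: (let x = (let y = (let z = (\u.u) in (\v.4)) in (((\w.(\p.false)) 1) (\q.true))) in 1)
step 1: [let@0.0] (let x = (let y = (\v.4) in (((\w.(\p.false)) 1) (\q.true))) in 1)
step 2: [let@0] (let x = (((\w.(\p.false)) 1) (\q.true)) in 1)
step 3: [beta@0.0] (let x = ((\p.false) (\q.true)) in 1)
step 4: [beta@0] (let x = false in 1)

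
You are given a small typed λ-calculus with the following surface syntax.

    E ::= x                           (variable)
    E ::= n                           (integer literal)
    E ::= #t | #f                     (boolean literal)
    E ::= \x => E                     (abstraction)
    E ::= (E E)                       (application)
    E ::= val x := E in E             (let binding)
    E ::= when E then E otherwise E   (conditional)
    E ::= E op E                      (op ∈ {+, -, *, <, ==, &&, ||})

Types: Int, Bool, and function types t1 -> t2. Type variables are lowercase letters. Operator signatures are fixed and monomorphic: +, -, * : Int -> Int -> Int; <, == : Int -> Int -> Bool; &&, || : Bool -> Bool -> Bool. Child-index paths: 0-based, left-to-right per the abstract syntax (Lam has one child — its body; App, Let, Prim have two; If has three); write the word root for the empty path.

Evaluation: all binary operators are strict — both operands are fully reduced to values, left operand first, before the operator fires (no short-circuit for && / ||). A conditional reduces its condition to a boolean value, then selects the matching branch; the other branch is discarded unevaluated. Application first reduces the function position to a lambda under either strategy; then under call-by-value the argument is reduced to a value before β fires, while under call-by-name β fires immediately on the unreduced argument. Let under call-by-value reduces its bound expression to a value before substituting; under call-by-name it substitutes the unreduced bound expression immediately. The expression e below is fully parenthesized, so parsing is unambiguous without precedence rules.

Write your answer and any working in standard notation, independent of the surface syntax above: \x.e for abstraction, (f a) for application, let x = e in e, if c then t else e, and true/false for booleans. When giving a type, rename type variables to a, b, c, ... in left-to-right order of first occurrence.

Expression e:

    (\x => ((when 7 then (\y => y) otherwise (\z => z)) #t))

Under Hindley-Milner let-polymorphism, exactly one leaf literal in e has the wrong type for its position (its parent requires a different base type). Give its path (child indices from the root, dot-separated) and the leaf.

Trace:
  unify Int ~ Bool
  FAIL: mismatch Int ~ Bool

Answer: 0.0.0 : 7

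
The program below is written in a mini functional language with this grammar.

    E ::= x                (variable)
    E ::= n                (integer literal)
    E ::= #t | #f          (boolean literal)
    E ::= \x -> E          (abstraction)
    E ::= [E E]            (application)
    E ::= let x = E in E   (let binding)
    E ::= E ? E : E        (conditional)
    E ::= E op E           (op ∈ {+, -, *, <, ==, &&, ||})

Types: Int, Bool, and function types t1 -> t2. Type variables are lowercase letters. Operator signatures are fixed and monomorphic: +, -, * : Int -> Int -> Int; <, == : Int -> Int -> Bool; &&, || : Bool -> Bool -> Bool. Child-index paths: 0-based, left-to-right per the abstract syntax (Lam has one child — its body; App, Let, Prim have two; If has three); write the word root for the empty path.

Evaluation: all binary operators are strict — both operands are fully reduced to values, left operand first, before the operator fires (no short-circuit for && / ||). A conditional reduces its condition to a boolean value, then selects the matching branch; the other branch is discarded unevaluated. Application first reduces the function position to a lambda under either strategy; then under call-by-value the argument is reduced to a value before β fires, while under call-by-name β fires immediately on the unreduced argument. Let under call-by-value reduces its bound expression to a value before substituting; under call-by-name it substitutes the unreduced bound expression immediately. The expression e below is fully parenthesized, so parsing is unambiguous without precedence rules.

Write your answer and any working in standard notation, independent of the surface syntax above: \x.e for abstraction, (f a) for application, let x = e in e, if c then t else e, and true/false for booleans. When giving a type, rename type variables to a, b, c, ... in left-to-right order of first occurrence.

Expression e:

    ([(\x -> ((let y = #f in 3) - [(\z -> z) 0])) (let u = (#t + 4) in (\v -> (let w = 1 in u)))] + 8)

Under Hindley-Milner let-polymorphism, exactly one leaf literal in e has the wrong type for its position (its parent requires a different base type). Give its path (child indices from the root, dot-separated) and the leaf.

Answer: 0.1.0.0 : true

Derivation:
let y : Bool
  unify Int ~ Int
z : b
\z._ : b -> b
  unify b -> b ~ Int -> c
  unify b ~ Int
  unify Int ~ c
_ _ : Int
  unify Int ~ Int
\x._ : a -> Int
  unify Bool ~ Int
  FAIL: mismatch Bool ~ Int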